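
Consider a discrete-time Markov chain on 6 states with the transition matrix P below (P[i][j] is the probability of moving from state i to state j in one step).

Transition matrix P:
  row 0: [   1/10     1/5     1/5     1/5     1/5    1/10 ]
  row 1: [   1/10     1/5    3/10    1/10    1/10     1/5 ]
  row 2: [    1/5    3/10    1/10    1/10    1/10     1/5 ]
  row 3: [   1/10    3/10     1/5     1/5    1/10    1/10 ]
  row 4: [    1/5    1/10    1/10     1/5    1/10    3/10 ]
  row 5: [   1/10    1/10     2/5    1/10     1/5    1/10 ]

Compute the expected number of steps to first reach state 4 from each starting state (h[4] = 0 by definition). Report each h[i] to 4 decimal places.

h = [7.0982, 7.7917, 7.7339, 7.8774, 0.0000, 7.0781]

First-step conditioning: h[4] = 0; for i ≠ 4, h[i] = 1 + Σ_k P[i][k]·h[k].
  h[0] = 1 + 1/10·h[0] + 1/5·h[1] + 1/5·h[2] + 1/5·h[3] + 1/10·h[5]
  h[1] = 1 + 1/10·h[0] + 1/5·h[1] + 3/10·h[2] + 1/10·h[3] + 1/5·h[5]
  h[2] = 1 + 1/5·h[0] + 3/10·h[1] + 1/10·h[2] + 1/10·h[3] + 1/5·h[5]
  h[3] = 1 + 1/10·h[0] + 3/10·h[1] + 1/5·h[2] + 1/5·h[3] + 1/10·h[5]
  h[5] = 1 + 1/10·h[0] + 1/10·h[1] + 2/5·h[2] + 1/10·h[3] + 1/10·h[5]
Solving the 5×5 linear system over states ≠ 4 gives exactly h = [109320/15401, 120000/15401, 119110/15401, 121320/15401, 0, 109010/15401] (h[4] = 0 is the target).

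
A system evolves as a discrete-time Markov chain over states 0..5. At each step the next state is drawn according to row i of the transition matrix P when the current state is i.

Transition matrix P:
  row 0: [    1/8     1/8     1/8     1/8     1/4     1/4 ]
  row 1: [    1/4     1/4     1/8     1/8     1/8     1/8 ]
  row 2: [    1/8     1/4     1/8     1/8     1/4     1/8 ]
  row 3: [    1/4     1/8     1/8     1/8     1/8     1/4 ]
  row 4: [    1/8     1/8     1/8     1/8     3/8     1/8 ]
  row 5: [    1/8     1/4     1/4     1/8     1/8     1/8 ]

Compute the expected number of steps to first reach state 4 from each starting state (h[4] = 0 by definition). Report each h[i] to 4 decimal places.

h = [5.3333, 6.0000, 5.3333, 6.0000, 0.0000, 6.0000]

First-step conditioning: h[4] = 0; for i ≠ 4, h[i] = 1 + Σ_k P[i][k]·h[k].
  h[0] = 1 + 1/8·h[0] + 1/8·h[1] + 1/8·h[2] + 1/8·h[3] + 1/4·h[5]
  h[1] = 1 + 1/4·h[0] + 1/4·h[1] + 1/8·h[2] + 1/8·h[3] + 1/8·h[5]
  h[2] = 1 + 1/8·h[0] + 1/4·h[1] + 1/8·h[2] + 1/8·h[3] + 1/8·h[5]
  h[3] = 1 + 1/4·h[0] + 1/8·h[1] + 1/8·h[2] + 1/8·h[3] + 1/4·h[5]
  h[5] = 1 + 1/8·h[0] + 1/4·h[1] + 1/4·h[2] + 1/8·h[3] + 1/8·h[5]
Solving the 5×5 linear system over states ≠ 4 gives exactly h = [16/3, 6, 16/3, 6, 0, 6] (h[4] = 0 is the target).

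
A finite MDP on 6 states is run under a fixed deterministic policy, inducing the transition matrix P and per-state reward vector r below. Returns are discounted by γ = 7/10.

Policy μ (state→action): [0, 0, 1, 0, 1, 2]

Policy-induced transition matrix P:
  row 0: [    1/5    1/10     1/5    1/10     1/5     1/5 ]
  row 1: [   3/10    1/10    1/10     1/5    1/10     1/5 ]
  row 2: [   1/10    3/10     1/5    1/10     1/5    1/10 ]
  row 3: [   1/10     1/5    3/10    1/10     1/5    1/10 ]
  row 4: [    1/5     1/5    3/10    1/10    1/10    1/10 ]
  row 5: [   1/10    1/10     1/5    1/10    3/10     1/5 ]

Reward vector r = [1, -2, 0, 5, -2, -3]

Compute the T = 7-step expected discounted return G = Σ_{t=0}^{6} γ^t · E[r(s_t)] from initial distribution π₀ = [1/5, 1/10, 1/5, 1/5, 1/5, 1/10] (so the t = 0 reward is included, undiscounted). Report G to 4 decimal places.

t=0: π = [0.2000, 0.1000, 0.2000, 0.2000, 0.2000, 0.1000], E[r] = 0.3000, γ^t·E[r] = 0.300000, running G = 0.300000
t=1: π = [0.1600, 0.1800, 0.2300, 0.1100, 0.1800, 0.1400], E[r] = -0.4300, γ^t·E[r] = -0.301000, running G = -0.001000
t=2: π = [0.1700, 0.1750, 0.2110, 0.1180, 0.1780, 0.1480], E[r] = -0.3900, γ^t·E[r] = -0.191100, running G = -0.192100
t=3: π = [0.1698, 0.1718, 0.2121, 0.1175, 0.1795, 0.1493], E[r] = -0.3932, γ^t·E[r] = -0.134868, running G = -0.326968
t=4: π = [0.1693, 0.1721, 0.2125, 0.1172, 0.1798, 0.1491], E[r] = -0.3959, γ^t·E[r] = -0.095060, running G = -0.422028
t=5: π = [0.1693, 0.1722, 0.2125, 0.1172, 0.1797, 0.1491], E[r] = -0.3956, γ^t·E[r] = -0.066488, running G = -0.488516
t=6: π = [0.1693, 0.1722, 0.2125, 0.1172, 0.1797, 0.1491], E[r] = -0.3955, γ^t·E[r] = -0.046534, running G = -0.535050

G = -0.5350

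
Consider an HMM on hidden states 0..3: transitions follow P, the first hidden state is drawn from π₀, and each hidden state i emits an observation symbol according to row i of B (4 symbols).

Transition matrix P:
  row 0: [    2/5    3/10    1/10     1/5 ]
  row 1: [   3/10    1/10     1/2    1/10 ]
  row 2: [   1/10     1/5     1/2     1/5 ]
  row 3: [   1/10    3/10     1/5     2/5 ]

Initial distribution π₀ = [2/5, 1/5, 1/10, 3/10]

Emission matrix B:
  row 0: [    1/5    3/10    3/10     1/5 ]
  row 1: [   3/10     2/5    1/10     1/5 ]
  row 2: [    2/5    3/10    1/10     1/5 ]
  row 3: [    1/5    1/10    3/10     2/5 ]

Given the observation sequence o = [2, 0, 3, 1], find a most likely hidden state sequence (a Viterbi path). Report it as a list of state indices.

path = [0, 1, 2, 2]

t=0: δ = [1.200e-01, 2.000e-02, 1.000e-02, 9.000e-02]  (obs o_0=2)
t=1: δ = [9.600e-03, 1.080e-02, 7.200e-03, 7.200e-03]  ψ = [0, 0, 3, 3]  (obs o_1=0)
t=2: δ = [7.680e-04, 5.760e-04, 1.080e-03, 1.152e-03]  ψ = [0, 0, 1, 3]  (obs o_2=3)
t=3: δ = [9.216e-05, 1.382e-04, 1.620e-04, 4.608e-05]  ψ = [0, 3, 2, 3]  (obs o_3=1)
backtrack: best end state = 2; path = [0, 1, 2, 2]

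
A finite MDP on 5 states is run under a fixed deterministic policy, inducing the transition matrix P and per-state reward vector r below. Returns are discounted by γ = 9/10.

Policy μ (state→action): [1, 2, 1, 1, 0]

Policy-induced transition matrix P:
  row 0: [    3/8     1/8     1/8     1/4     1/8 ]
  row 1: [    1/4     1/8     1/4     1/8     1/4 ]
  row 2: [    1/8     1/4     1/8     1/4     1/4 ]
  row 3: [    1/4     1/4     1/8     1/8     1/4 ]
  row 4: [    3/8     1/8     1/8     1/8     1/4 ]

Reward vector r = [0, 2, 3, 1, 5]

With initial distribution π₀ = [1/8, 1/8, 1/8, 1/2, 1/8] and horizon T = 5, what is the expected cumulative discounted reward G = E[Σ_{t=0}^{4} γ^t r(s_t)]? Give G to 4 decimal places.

G = 8.1286

t=0: π = [0.1250, 0.1250, 0.1250, 0.5000, 0.1250], E[r] = 1.7500, γ^t·E[r] = 1.750000, running G = 1.750000
t=1: π = [0.2656, 0.2031, 0.1406, 0.1563, 0.2344], E[r] = 2.1563, γ^t·E[r] = 1.940625, running G = 3.690625
t=2: π = [0.2949, 0.1621, 0.1504, 0.1758, 0.2168], E[r] = 2.0352, γ^t·E[r] = 1.648477, running G = 5.339102
t=3: π = [0.2952, 0.1658, 0.1453, 0.1807, 0.2131], E[r] = 2.0137, γ^t·E[r] = 1.467967, running G = 6.807068
t=4: π = [0.2954, 0.1657, 0.1457, 0.1801, 0.2131], E[r] = 2.0142, γ^t·E[r] = 1.321531, running G = 8.128599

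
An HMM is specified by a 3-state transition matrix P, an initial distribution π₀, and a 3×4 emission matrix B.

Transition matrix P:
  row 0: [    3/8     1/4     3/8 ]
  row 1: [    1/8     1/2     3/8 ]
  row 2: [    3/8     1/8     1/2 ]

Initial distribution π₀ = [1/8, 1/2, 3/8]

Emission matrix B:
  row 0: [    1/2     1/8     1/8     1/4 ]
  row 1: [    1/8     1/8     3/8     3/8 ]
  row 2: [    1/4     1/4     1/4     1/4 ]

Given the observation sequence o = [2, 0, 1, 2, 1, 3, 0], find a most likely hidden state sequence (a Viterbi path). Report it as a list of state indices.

t=0: δ = [1.562e-02, 1.875e-01, 9.375e-02]  (obs o_0=2)
t=1: δ = [1.758e-02, 1.172e-02, 1.758e-02]  ψ = [2, 1, 1]  (obs o_1=0)
t=2: δ = [8.240e-04, 7.324e-04, 2.197e-03]  ψ = [0, 1, 2]  (obs o_2=1)
t=3: δ = [1.030e-04, 1.373e-04, 2.747e-04]  ψ = [2, 1, 2]  (obs o_3=2)
t=4: δ = [1.287e-05, 8.583e-06, 3.433e-05]  ψ = [2, 1, 2]  (obs o_4=1)
t=5: δ = [3.219e-06, 1.609e-06, 4.292e-06]  ψ = [2, 1, 2]  (obs o_5=3)
t=6: δ = [8.047e-07, 1.006e-07, 5.364e-07]  ψ = [2, 0, 2]  (obs o_6=0)
backtrack: best end state = 0; path = [1, 2, 2, 2, 2, 2, 0]

path = [1, 2, 2, 2, 2, 2, 0]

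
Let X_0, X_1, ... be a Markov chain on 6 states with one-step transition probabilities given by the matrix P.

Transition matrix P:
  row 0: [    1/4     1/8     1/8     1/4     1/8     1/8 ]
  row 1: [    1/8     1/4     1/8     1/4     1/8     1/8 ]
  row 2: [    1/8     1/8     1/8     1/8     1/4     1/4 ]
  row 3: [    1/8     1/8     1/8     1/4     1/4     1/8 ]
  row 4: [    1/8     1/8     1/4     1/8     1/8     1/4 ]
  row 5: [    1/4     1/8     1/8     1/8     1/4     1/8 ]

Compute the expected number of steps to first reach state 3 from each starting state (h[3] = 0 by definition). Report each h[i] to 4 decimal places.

h = [5.2381, 5.2381, 6.0952, 0.0000, 6.0952, 6.0000]

First-step conditioning: h[3] = 0; for i ≠ 3, h[i] = 1 + Σ_k P[i][k]·h[k].
  h[0] = 1 + 1/4·h[0] + 1/8·h[1] + 1/8·h[2] + 1/8·h[4] + 1/8·h[5]
  h[1] = 1 + 1/8·h[0] + 1/4·h[1] + 1/8·h[2] + 1/8·h[4] + 1/8·h[5]
  h[2] = 1 + 1/8·h[0] + 1/8·h[1] + 1/8·h[2] + 1/4·h[4] + 1/4·h[5]
  h[4] = 1 + 1/8·h[0] + 1/8·h[1] + 1/4·h[2] + 1/8·h[4] + 1/4·h[5]
  h[5] = 1 + 1/4·h[0] + 1/8·h[1] + 1/8·h[2] + 1/4·h[4] + 1/8·h[5]
Solving the 5×5 linear system over states ≠ 3 gives exactly h = [110/21, 110/21, 128/21, 0, 128/21, 6] (h[3] = 0 is the target).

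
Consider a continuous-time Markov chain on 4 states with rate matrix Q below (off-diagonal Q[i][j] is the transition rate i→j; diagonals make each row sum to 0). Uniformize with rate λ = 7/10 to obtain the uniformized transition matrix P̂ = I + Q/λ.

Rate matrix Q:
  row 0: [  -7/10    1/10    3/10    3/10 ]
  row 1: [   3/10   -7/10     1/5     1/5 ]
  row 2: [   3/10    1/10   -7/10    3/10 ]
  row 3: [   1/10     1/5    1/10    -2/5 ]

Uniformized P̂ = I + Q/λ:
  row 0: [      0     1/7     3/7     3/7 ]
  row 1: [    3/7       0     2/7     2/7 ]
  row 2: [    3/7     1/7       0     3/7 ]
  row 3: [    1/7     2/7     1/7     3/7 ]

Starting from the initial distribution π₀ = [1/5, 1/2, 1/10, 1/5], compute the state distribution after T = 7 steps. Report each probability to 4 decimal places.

t=0: π = [0.2000, 0.5000, 0.1000, 0.2000]
t=1: π = [0.2857, 0.1000, 0.2571, 0.3571]
t=2: π = [0.2041, 0.1796, 0.2020, 0.4143]
t=3: π = [0.2227, 0.1764, 0.1980, 0.4029]
t=4: π = [0.2180, 0.1752, 0.2034, 0.4034]
t=5: π = [0.2199, 0.1755, 0.2011, 0.4035]
t=6: π = [0.2190, 0.1754, 0.2020, 0.4035]
t=7: π = [0.2194, 0.1754, 0.2016, 0.4035]

π = [0.2194, 0.1754, 0.2016, 0.4035]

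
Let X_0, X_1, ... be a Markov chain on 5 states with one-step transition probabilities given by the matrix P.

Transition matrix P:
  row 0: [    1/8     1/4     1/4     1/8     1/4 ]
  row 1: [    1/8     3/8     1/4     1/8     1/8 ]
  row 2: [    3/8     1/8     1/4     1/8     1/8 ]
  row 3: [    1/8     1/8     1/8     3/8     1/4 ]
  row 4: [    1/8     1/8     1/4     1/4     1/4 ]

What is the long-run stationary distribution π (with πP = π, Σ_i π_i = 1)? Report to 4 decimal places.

π = [0.1813, 0.1969, 0.2251, 0.1995, 0.1973]

Balance equations π_j = Σ_i π_i·P[i][j]:
  π_0 = 1/8·π_0 + 1/8·π_1 + 3/8·π_2 + 1/8·π_3 + 1/8·π_4
  π_1 = 1/4·π_0 + 3/8·π_1 + 1/8·π_2 + 1/8·π_3 + 1/8·π_4
  π_2 = 1/4·π_0 + 1/4·π_1 + 1/4·π_2 + 1/8·π_3 + 1/4·π_4
  π_3 = 1/8·π_0 + 1/8·π_1 + 1/8·π_2 + 3/8·π_3 + 1/4·π_4
  normalize: π_0 + π_1 + π_2 + π_3 + π_4 = 1
Solving the linear system gives exactly π = [238/1313, 517/2626, 591/2626, 262/1313, 259/1313].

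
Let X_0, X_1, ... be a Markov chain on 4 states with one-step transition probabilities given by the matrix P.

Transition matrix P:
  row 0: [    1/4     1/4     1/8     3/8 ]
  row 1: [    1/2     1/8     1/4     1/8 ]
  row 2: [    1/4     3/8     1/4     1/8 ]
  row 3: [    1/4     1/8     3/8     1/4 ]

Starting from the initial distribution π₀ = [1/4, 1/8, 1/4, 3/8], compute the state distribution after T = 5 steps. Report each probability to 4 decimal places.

t=0: π = [0.2500, 0.1250, 0.2500, 0.3750]
t=1: π = [0.2813, 0.2188, 0.2656, 0.2344]
t=2: π = [0.3047, 0.2266, 0.2441, 0.2246]
t=3: π = [0.3066, 0.2241, 0.2400, 0.2292]
t=4: π = [0.3060, 0.2233, 0.2403, 0.2303]
t=5: π = [0.3058, 0.2233, 0.2405, 0.2303]

π = [0.3058, 0.2233, 0.2405, 0.2303]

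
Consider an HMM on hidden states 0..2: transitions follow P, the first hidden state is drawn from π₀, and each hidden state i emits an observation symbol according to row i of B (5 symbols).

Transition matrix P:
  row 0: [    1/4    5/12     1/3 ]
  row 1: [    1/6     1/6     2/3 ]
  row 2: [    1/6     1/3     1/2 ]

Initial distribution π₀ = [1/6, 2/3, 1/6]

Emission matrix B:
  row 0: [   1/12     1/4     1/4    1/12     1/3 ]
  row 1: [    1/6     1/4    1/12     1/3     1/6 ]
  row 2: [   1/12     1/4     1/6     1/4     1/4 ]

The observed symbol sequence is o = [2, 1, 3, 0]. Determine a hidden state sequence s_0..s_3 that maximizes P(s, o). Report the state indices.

path = [1, 2, 2, 1]

t=0: δ = [4.167e-02, 5.556e-02, 2.778e-02]  (obs o_0=2)
t=1: δ = [2.604e-03, 4.340e-03, 9.259e-03]  ψ = [0, 0, 1]  (obs o_1=1)
t=2: δ = [1.286e-04, 1.029e-03, 1.157e-03]  ψ = [2, 2, 2]  (obs o_2=3)
t=3: δ = [1.608e-05, 6.430e-05, 5.716e-05]  ψ = [2, 2, 1]  (obs o_3=0)
backtrack: best end state = 1; path = [1, 2, 2, 1]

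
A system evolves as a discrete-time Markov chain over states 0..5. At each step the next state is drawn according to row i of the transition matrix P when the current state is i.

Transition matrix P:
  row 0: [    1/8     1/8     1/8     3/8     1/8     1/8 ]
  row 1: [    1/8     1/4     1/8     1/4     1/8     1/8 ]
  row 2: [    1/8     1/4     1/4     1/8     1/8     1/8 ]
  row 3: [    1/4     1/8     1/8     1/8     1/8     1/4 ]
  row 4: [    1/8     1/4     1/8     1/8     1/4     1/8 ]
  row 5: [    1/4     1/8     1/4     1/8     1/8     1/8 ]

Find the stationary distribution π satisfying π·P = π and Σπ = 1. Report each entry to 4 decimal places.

Balance equations π_j = Σ_i π_i·P[i][j]:
  π_0 = 1/8·π_0 + 1/8·π_1 + 1/8·π_2 + 1/4·π_3 + 1/8·π_4 + 1/4·π_5
  π_1 = 1/8·π_0 + 1/4·π_1 + 1/4·π_2 + 1/8·π_3 + 1/4·π_4 + 1/8·π_5
  π_2 = 1/8·π_0 + 1/8·π_1 + 1/4·π_2 + 1/8·π_3 + 1/8·π_4 + 1/4·π_5
  π_3 = 3/8·π_0 + 1/4·π_1 + 1/8·π_2 + 1/8·π_3 + 1/8·π_4 + 1/8·π_5
  π_4 = 1/8·π_0 + 1/8·π_1 + 1/8·π_2 + 1/8·π_3 + 1/4·π_4 + 1/8·π_5
  normalize: π_0 + π_1 + π_2 + π_3 + π_4 + π_5 = 1
Solving the linear system gives exactly π = [675/4033, 753/4033, 4633/28231, 767/4033, 1/7, 600/4033].

π = [0.1674, 0.1867, 0.1641, 0.1902, 0.1429, 0.1488]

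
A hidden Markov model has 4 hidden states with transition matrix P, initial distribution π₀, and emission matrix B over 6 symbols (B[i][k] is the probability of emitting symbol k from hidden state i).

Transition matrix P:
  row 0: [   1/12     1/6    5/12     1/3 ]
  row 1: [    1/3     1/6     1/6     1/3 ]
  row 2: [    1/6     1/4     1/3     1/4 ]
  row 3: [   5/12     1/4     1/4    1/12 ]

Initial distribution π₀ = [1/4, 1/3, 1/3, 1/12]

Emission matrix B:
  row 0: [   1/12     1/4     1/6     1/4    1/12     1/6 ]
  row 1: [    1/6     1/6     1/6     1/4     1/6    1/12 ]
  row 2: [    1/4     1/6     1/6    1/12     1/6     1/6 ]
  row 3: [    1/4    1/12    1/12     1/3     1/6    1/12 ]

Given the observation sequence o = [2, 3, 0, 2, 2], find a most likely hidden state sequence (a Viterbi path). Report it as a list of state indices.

t=0: δ = [4.167e-02, 5.556e-02, 5.556e-02, 6.944e-03]  (obs o_0=2)
t=1: δ = [4.630e-03, 3.472e-03, 1.543e-03, 6.173e-03]  ψ = [1, 2, 2, 1]  (obs o_1=3)
t=2: δ = [2.143e-04, 2.572e-04, 4.823e-04, 3.858e-04]  ψ = [3, 3, 0, 0]  (obs o_2=0)
t=3: δ = [2.679e-05, 2.009e-05, 2.679e-05, 1.005e-05]  ψ = [3, 2, 2, 2]  (obs o_3=2)
t=4: δ = [1.116e-06, 1.116e-06, 1.861e-06, 7.442e-07]  ψ = [1, 2, 0, 0]  (obs o_4=2)
backtrack: best end state = 2; path = [1, 0, 3, 0, 2]

path = [1, 0, 3, 0, 2]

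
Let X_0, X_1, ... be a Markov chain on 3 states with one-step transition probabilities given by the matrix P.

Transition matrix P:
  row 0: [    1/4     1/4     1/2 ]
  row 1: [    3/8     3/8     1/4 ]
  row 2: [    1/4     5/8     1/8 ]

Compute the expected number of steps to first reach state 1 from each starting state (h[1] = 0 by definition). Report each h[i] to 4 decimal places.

First-step conditioning: h[1] = 0; for i ≠ 1, h[i] = 1 + Σ_k P[i][k]·h[k].
  h[0] = 1 + 1/4·h[0] + 1/2·h[2]
  h[2] = 1 + 1/4·h[0] + 1/8·h[2]
Solving the 2×2 linear system over states ≠ 1 gives exactly h = [44/17, 0, 32/17] (h[1] = 0 is the target).

h = [2.5882, 0.0000, 1.8824]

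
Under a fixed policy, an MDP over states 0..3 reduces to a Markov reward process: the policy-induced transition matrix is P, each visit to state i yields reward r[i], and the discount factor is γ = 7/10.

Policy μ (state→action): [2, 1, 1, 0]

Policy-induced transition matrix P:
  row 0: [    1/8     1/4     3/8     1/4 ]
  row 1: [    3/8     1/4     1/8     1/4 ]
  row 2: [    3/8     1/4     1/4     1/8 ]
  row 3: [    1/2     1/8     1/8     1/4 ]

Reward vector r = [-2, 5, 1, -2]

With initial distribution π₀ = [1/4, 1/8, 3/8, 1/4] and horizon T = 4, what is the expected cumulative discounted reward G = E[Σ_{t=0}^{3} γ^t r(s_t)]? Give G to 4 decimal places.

t=0: π = [0.2500, 0.1250, 0.3750, 0.2500], E[r] = 0.0000, γ^t·E[r] = 0.000000, running G = 0.000000
t=1: π = [0.3438, 0.2188, 0.2344, 0.2031], E[r] = 0.2344, γ^t·E[r] = 0.164063, running G = 0.164063
t=2: π = [0.3145, 0.2246, 0.2402, 0.2207], E[r] = 0.2930, γ^t·E[r] = 0.143555, running G = 0.307617
t=3: π = [0.3240, 0.2224, 0.2336, 0.2200], E[r] = 0.2578, γ^t·E[r] = 0.088430, running G = 0.396047

G = 0.3960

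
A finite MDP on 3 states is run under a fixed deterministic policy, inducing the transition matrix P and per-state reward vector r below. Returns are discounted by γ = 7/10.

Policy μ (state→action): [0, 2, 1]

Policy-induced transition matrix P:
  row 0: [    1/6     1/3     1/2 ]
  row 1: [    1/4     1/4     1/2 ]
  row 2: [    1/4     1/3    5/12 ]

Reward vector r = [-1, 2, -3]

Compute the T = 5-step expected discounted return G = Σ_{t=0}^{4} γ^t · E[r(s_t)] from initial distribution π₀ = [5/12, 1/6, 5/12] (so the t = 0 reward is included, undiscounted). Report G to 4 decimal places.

G = -3.0881

t=0: π = [0.4167, 0.1667, 0.4167], E[r] = -1.3333, γ^t·E[r] = -1.333333, running G = -1.333333
t=1: π = [0.2153, 0.3194, 0.4653], E[r] = -0.9722, γ^t·E[r] = -0.680556, running G = -2.013889
t=2: π = [0.2321, 0.3067, 0.4612], E[r] = -1.0023, γ^t·E[r] = -0.491134, running G = -2.505023
t=3: π = [0.2307, 0.3078, 0.4616], E[r] = -0.9998, γ^t·E[r] = -0.342934, running G = -2.847957
t=4: π = [0.2308, 0.3077, 0.4615], E[r] = -1.0000, γ^t·E[r] = -0.240104, running G = -3.088061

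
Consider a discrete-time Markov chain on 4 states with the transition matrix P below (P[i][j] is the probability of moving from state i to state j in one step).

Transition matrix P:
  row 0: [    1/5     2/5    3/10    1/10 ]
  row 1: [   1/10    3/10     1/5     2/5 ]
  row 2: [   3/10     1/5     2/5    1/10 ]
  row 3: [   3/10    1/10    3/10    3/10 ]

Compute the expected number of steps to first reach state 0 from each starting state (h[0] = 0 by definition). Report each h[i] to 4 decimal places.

First-step conditioning: h[0] = 0; for i ≠ 0, h[i] = 1 + Σ_k P[i][k]·h[k].
  h[1] = 1 + 3/10·h[1] + 1/5·h[2] + 2/5·h[3]
  h[2] = 1 + 1/5·h[1] + 2/5·h[2] + 1/10·h[3]
  h[3] = 1 + 1/10·h[1] + 3/10·h[2] + 3/10·h[3]
Solving the 3×3 linear system over states ≠ 0 gives exactly h = [0, 14/3, 50/13, 146/39] (h[0] = 0 is the target).

h = [0.0000, 4.6667, 3.8462, 3.7436]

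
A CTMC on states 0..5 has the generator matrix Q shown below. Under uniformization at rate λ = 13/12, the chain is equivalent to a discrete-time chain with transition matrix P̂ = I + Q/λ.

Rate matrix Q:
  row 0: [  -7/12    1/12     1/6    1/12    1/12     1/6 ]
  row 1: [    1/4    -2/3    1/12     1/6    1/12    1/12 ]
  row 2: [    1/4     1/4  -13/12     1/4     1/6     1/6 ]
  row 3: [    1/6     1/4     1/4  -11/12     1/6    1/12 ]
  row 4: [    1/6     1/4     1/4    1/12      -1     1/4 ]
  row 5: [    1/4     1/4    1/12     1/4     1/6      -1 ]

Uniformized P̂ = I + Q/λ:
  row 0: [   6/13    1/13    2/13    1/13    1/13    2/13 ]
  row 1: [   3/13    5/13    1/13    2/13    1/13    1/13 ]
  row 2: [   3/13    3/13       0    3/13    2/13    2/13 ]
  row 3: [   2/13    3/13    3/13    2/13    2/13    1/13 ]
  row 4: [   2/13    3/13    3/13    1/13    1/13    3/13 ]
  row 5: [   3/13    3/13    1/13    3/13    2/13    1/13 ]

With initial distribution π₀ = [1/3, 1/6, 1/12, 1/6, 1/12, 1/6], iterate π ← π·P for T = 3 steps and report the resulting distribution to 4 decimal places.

t=0: π = [0.3333, 0.1667, 0.0833, 0.1667, 0.0833, 0.1667]
t=1: π = [0.2885, 0.2051, 0.1346, 0.1410, 0.1090, 0.1218]
t=2: π = [0.2781, 0.2179, 0.1272, 0.1430, 0.1075, 0.1262]
t=3: π = [0.2757, 0.2215, 0.1271, 0.1437, 0.1074, 0.1246]

π = [0.2757, 0.2215, 0.1271, 0.1437, 0.1074, 0.1246]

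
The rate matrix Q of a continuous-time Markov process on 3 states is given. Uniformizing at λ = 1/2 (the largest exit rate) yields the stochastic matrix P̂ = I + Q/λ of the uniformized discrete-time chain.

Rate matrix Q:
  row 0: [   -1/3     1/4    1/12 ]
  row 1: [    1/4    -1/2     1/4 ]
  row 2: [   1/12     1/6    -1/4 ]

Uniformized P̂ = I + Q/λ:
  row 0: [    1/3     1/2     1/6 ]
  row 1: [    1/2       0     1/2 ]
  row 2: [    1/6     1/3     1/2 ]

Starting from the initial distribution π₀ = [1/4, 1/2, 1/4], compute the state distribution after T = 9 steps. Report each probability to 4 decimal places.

π = [0.3158, 0.2894, 0.3948]

t=0: π = [0.2500, 0.5000, 0.2500]
t=1: π = [0.3750, 0.2083, 0.4167]
t=2: π = [0.2986, 0.3264, 0.3750]
t=3: π = [0.3252, 0.2743, 0.4005]
t=4: π = [0.3123, 0.2961, 0.3916]
t=5: π = [0.3174, 0.2867, 0.3959]
t=6: π = [0.3151, 0.2907, 0.3942]
t=7: π = [0.3161, 0.2890, 0.3950]
t=8: π = [0.3157, 0.2897, 0.3946]
t=9: π = [0.3158, 0.2894, 0.3948]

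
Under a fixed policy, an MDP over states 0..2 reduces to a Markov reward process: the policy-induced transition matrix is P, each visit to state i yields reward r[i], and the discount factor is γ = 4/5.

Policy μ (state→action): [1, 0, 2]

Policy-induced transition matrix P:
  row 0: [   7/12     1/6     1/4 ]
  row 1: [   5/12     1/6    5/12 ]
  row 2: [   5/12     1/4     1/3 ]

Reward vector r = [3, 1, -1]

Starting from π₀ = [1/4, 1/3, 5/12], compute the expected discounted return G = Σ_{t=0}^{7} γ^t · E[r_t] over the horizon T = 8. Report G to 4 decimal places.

G = 4.9082

t=0: π = [0.2500, 0.3333, 0.4167], E[r] = 0.6667, γ^t·E[r] = 0.666667, running G = 0.666667
t=1: π = [0.4583, 0.2014, 0.3403], E[r] = 1.2361, γ^t·E[r] = 0.988889, running G = 1.655556
t=2: π = [0.4931, 0.1950, 0.3119], E[r] = 1.3623, γ^t·E[r] = 0.871852, running G = 2.527407
t=3: π = [0.4988, 0.1927, 0.3085], E[r] = 1.3807, γ^t·E[r] = 0.706914, running G = 3.234321
t=4: π = [0.4998, 0.1924, 0.3078], E[r] = 1.3840, γ^t·E[r] = 0.566877, running G = 3.801198
t=5: π = [0.5000, 0.1923, 0.3077], E[r] = 1.3845, γ^t·E[r] = 0.453676, running G = 4.254874
t=6: π = [0.5000, 0.1923, 0.3077], E[r] = 1.3846, γ^t·E[r] = 0.362964, running G = 4.617838
t=7: π = [0.5000, 0.1923, 0.3077], E[r] = 1.3846, γ^t·E[r] = 0.290374, running G = 4.908212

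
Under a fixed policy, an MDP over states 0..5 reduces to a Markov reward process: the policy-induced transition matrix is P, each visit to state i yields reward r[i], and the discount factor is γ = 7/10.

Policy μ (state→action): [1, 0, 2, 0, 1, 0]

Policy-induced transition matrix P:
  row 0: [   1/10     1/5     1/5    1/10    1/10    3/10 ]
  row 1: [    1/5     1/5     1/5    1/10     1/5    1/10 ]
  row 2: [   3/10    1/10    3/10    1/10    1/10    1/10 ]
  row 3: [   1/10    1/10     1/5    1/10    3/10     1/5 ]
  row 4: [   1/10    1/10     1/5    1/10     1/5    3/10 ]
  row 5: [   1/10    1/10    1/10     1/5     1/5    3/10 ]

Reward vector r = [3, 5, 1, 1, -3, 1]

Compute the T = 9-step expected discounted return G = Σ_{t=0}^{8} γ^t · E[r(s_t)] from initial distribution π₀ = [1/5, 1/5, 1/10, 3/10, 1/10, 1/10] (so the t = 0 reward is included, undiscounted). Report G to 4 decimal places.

t=0: π = [0.2000, 0.2000, 0.1000, 0.3000, 0.1000, 0.1000], E[r] = 1.8000, γ^t·E[r] = 1.800000, running G = 1.800000
t=1: π = [0.1400, 0.1400, 0.2000, 0.1100, 0.2000, 0.2100], E[r] = 1.0400, γ^t·E[r] = 0.728000, running G = 2.528000
t=2: π = [0.1540, 0.1280, 0.1990, 0.1210, 0.1770, 0.2210], E[r] = 1.1120, γ^t·E[r] = 0.544880, running G = 3.072880
t=3: π = [0.1526, 0.1282, 0.1978, 0.1221, 0.1768, 0.2225], E[r] = 1.1108, γ^t·E[r] = 0.381004, running G = 3.453884
t=4: π = [0.1524, 0.1281, 0.1975, 0.1223, 0.1772, 0.2226], E[r] = 1.1084, γ^t·E[r] = 0.266127, running G = 3.720011
t=5: π = [0.1523, 0.1280, 0.1975, 0.1223, 0.1772, 0.2227], E[r] = 1.1079, γ^t·E[r] = 0.186201, running G = 3.906212
t=6: π = [0.1523, 0.1280, 0.1975, 0.1223, 0.1772, 0.2227], E[r] = 1.1078, γ^t·E[r] = 0.130328, running G = 4.036540
t=7: π = [0.1523, 0.1280, 0.1975, 0.1223, 0.1772, 0.2227], E[r] = 1.1077, γ^t·E[r] = 0.091228, running G = 4.127768
t=8: π = [0.1523, 0.1280, 0.1975, 0.1223, 0.1772, 0.2227], E[r] = 1.1077, γ^t·E[r] = 0.063859, running G = 4.191627

G = 4.1916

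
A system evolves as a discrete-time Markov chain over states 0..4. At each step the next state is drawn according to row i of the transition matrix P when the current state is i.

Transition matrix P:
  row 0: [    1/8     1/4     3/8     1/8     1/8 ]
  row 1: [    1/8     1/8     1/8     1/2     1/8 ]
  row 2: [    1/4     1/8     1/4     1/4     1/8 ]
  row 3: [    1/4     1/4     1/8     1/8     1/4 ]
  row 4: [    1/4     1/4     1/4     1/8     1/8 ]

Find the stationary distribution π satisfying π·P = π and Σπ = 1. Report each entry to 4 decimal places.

Balance equations π_j = Σ_i π_i·P[i][j]:
  π_0 = 1/8·π_0 + 1/8·π_1 + 1/4·π_2 + 1/4·π_3 + 1/4·π_4
  π_1 = 1/4·π_0 + 1/8·π_1 + 1/8·π_2 + 1/4·π_3 + 1/4·π_4
  π_2 = 3/8·π_0 + 1/8·π_1 + 1/4·π_2 + 1/8·π_3 + 1/4·π_4
  π_3 = 1/8·π_0 + 1/2·π_1 + 1/4·π_2 + 1/8·π_3 + 1/8·π_4
  normalize: π_0 + π_1 + π_2 + π_3 + π_4 = 1
Solving the linear system gives exactly π = [1033/5158, 1019/5158, 1145/5158, 585/2579, 791/5158].

π = [0.2003, 0.1976, 0.2220, 0.2268, 0.1534]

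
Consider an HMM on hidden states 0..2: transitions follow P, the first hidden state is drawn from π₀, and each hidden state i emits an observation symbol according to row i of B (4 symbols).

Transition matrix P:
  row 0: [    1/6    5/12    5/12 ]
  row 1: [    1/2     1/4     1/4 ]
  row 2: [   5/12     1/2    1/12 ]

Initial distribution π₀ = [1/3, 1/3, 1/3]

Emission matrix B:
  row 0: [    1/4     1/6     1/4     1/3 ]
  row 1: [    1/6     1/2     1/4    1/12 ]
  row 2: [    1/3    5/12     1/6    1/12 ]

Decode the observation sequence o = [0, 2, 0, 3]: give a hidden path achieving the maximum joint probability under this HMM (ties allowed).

path = [2, 0, 2, 0]

t=0: δ = [8.333e-02, 5.556e-02, 1.111e-01]  (obs o_0=0)
t=1: δ = [1.157e-02, 1.389e-02, 5.787e-03]  ψ = [2, 2, 0]  (obs o_1=2)
t=2: δ = [1.736e-03, 8.038e-04, 1.608e-03]  ψ = [1, 0, 0]  (obs o_2=0)
t=3: δ = [2.233e-04, 6.698e-05, 6.028e-05]  ψ = [2, 2, 0]  (obs o_3=3)
backtrack: best end state = 0; path = [2, 0, 2, 0]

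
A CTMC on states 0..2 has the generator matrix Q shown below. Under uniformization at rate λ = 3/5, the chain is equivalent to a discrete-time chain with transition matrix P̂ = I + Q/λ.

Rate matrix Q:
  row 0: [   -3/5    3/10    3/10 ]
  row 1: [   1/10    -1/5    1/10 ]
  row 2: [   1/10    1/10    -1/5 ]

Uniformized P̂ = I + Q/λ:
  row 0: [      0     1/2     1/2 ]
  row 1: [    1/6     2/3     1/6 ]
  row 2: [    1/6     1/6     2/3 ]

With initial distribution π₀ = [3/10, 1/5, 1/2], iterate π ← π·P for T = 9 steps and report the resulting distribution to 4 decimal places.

π = [0.1429, 0.4283, 0.4289]

t=0: π = [0.3000, 0.2000, 0.5000]
t=1: π = [0.1167, 0.3667, 0.5167]
t=2: π = [0.1472, 0.3889, 0.4639]
t=3: π = [0.1421, 0.4102, 0.4477]
t=4: π = [0.1430, 0.4191, 0.4379]
t=5: π = [0.1428, 0.4239, 0.4333]
t=6: π = [0.1429, 0.4262, 0.4309]
t=7: π = [0.1429, 0.4274, 0.4297]
t=8: π = [0.1429, 0.4280, 0.4292]
t=9: π = [0.1429, 0.4283, 0.4289]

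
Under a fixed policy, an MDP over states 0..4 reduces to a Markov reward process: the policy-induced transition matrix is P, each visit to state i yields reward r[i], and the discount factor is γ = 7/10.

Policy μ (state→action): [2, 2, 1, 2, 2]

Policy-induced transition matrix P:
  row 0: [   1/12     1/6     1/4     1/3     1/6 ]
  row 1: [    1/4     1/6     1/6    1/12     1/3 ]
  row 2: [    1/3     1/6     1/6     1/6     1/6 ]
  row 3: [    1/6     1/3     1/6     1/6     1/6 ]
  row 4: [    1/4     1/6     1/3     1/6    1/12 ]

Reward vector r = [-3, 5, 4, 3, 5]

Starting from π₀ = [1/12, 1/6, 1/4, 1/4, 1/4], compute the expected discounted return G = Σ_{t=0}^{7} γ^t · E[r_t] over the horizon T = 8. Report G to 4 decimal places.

G = 9.2451

t=0: π = [0.0833, 0.1667, 0.2500, 0.2500, 0.2500], E[r] = 3.5833, γ^t·E[r] = 3.583333, running G = 3.583333
t=1: π = [0.2361, 0.2083, 0.2153, 0.1667, 0.1736], E[r] = 2.5625, γ^t·E[r] = 1.793750, running G = 5.377083
t=2: π = [0.2147, 0.1944, 0.2153, 0.1887, 0.1869], E[r] = 2.6898, γ^t·E[r] = 1.318009, running G = 6.695093
t=3: π = [0.2164, 0.1981, 0.2157, 0.1862, 0.1835], E[r] = 2.6803, γ^t·E[r] = 0.919348, running G = 7.614440
t=4: π = [0.2164, 0.1977, 0.2153, 0.1862, 0.1844], E[r] = 2.6812, γ^t·E[r] = 0.643754, running G = 8.258194
t=5: π = [0.2164, 0.1977, 0.2154, 0.1863, 0.1843], E[r] = 2.6812, γ^t·E[r] = 0.450629, running G = 8.708823
t=6: π = [0.2164, 0.1977, 0.2154, 0.1863, 0.1843], E[r] = 2.6811, γ^t·E[r] = 0.315431, running G = 9.024254
t=7: π = [0.2164, 0.1977, 0.2154, 0.1863, 0.1843], E[r] = 2.6811, γ^t·E[r] = 0.220804, running G = 9.245058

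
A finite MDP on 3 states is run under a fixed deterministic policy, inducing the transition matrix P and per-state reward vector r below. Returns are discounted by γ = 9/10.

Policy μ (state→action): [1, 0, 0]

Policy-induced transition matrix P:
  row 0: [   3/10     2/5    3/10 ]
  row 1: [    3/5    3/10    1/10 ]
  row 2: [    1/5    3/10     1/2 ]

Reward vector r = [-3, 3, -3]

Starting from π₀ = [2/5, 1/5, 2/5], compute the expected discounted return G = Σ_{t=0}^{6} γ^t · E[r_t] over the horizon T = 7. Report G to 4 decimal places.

t=0: π = [0.4000, 0.2000, 0.4000], E[r] = -1.8000, γ^t·E[r] = -1.800000, running G = -1.800000
t=1: π = [0.3200, 0.3400, 0.3400], E[r] = -0.9600, γ^t·E[r] = -0.864000, running G = -2.664000
t=2: π = [0.3680, 0.3320, 0.3000], E[r] = -1.0080, γ^t·E[r] = -0.816480, running G = -3.480480
t=3: π = [0.3696, 0.3368, 0.2936], E[r] = -0.9792, γ^t·E[r] = -0.713837, running G = -4.194317
t=4: π = [0.3717, 0.3370, 0.2914], E[r] = -0.9782, γ^t·E[r] = -0.641823, running G = -4.836140
t=5: π = [0.3720, 0.3372, 0.2909], E[r] = -0.9770, γ^t·E[r] = -0.576904, running G = -5.413044
t=6: π = [0.3721, 0.3372, 0.2907], E[r] = -0.9768, γ^t·E[r] = -0.519127, running G = -5.932171

G = -5.9322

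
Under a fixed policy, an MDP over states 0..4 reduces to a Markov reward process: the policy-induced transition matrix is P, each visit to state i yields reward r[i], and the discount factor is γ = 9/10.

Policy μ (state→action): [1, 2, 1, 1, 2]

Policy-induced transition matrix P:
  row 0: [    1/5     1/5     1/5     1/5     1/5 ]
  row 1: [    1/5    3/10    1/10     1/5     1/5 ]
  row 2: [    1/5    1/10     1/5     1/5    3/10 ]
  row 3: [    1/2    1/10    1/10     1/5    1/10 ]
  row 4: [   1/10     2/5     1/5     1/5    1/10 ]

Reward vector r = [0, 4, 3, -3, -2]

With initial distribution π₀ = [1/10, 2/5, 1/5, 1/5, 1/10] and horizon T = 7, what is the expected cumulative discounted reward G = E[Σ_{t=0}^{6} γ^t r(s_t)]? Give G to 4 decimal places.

t=0: π = [0.1000, 0.4000, 0.2000, 0.2000, 0.1000], E[r] = 1.4000, γ^t·E[r] = 1.400000, running G = 1.400000
t=1: π = [0.2500, 0.2200, 0.1400, 0.2000, 0.1900], E[r] = 0.3200, γ^t·E[r] = 0.288000, running G = 1.688000
t=2: π = [0.2410, 0.2260, 0.1580, 0.2000, 0.1750], E[r] = 0.4280, γ^t·E[r] = 0.346680, running G = 2.034680
t=3: π = [0.2425, 0.2218, 0.1574, 0.2000, 0.1783], E[r] = 0.4028, γ^t·E[r] = 0.293641, running G = 2.328321
t=4: π = [0.2422, 0.2221, 0.1578, 0.2000, 0.1779], E[r] = 0.4060, γ^t·E[r] = 0.266403, running G = 2.594724
t=5: π = [0.2422, 0.2220, 0.1578, 0.2000, 0.1780], E[r] = 0.4054, γ^t·E[r] = 0.239401, running G = 2.834125
t=6: π = [0.2422, 0.2220, 0.1578, 0.2000, 0.1780], E[r] = 0.4055, γ^t·E[r] = 0.215509, running G = 3.049634

G = 3.0496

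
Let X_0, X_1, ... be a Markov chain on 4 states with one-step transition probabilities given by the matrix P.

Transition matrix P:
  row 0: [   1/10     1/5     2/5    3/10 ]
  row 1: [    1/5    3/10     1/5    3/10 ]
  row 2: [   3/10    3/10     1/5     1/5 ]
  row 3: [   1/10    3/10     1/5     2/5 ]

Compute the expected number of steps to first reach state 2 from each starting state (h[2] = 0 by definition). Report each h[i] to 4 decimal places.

First-step conditioning: h[2] = 0; for i ≠ 2, h[i] = 1 + Σ_k P[i][k]·h[k].
  h[0] = 1 + 1/10·h[0] + 1/5·h[1] + 3/10·h[3]
  h[1] = 1 + 1/5·h[0] + 3/10·h[1] + 3/10·h[3]
  h[3] = 1 + 1/10·h[0] + 3/10·h[1] + 2/5·h[3]
Solving the 3×3 linear system over states ≠ 2 gives exactly h = [135/38, 165/38, 0, 505/114] (h[2] = 0 is the target).

h = [3.5526, 4.3421, 0.0000, 4.4298]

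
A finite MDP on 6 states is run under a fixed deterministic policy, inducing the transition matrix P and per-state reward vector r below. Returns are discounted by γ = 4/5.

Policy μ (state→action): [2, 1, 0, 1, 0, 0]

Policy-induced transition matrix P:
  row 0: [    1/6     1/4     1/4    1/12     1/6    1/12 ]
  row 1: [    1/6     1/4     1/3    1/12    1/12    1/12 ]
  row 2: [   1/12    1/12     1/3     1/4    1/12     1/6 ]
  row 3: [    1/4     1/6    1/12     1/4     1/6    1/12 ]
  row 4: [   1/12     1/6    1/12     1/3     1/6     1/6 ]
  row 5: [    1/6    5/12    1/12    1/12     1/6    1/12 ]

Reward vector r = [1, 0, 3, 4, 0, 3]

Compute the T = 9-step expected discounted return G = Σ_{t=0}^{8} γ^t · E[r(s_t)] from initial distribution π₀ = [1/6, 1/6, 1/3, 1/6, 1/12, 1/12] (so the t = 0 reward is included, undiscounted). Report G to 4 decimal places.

G = 8.3633

t=0: π = [0.1667, 0.1667, 0.3333, 0.1667, 0.0833, 0.0833], E[r] = 2.0833, γ^t·E[r] = 2.083333, running G = 2.083333
t=1: π = [0.1458, 0.1875, 0.2361, 0.1875, 0.1250, 0.1181], E[r] = 1.9583, γ^t·E[r] = 1.566667, running G = 3.650000
t=2: π = [0.1522, 0.2043, 0.2135, 0.1852, 0.1314, 0.1134], E[r] = 1.8738, γ^t·E[r] = 1.199259, running G = 4.849259
t=3: π = [0.1534, 0.2069, 0.2132, 0.1826, 0.1318, 0.1121], E[r] = 1.8596, γ^t·E[r] = 0.952099, running G = 5.801358
t=4: π = [0.1531, 0.2069, 0.2139, 0.1823, 0.1317, 0.1121], E[r] = 1.8602, γ^t·E[r] = 0.761926, running G = 6.563284
t=5: π = [0.1531, 0.2069, 0.2141, 0.1823, 0.1316, 0.1121], E[r] = 1.8608, γ^t·E[r] = 0.609738, running G = 7.173022
t=6: π = [0.1531, 0.2069, 0.2141, 0.1823, 0.1316, 0.1121], E[r] = 1.8609, γ^t·E[r] = 0.487814, running G = 7.660836
t=7: π = [0.1531, 0.2069, 0.2141, 0.1823, 0.1316, 0.1121], E[r] = 1.8609, γ^t·E[r] = 0.390251, running G = 8.051087
t=8: π = [0.1531, 0.2069, 0.2141, 0.1823, 0.1316, 0.1121], E[r] = 1.8609, γ^t·E[r] = 0.312200, running G = 8.363287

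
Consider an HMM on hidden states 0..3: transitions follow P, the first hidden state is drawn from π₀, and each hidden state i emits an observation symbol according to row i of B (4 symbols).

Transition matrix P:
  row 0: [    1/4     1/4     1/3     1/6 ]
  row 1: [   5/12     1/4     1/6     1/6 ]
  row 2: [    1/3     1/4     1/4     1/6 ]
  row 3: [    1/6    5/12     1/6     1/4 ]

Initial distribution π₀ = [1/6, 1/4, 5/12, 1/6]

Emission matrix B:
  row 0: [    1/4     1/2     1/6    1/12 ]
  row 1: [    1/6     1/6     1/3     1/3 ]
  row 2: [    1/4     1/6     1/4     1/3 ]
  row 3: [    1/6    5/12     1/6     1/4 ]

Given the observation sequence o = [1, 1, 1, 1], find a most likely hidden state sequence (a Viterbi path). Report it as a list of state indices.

t=0: δ = [8.333e-02, 4.167e-02, 6.944e-02, 6.944e-02]  (obs o_0=1)
t=1: δ = [1.157e-02, 4.823e-03, 4.630e-03, 7.234e-03]  ψ = [2, 3, 0, 3]  (obs o_1=1)
t=2: δ = [1.447e-03, 5.023e-04, 6.430e-04, 8.038e-04]  ψ = [0, 3, 0, 0]  (obs o_2=1)
t=3: δ = [1.808e-04, 6.028e-05, 8.038e-05, 1.005e-04]  ψ = [0, 0, 0, 0]  (obs o_3=1)
backtrack: best end state = 0; path = [2, 0, 0, 0]

path = [2, 0, 0, 0]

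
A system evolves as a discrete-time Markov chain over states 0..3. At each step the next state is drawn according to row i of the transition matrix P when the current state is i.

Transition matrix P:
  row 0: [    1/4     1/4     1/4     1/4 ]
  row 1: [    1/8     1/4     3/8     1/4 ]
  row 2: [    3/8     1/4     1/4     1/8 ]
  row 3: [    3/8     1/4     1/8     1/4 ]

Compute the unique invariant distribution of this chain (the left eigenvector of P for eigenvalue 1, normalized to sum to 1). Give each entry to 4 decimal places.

π = [0.2778, 0.2500, 0.2540, 0.2183]

Balance equations π_j = Σ_i π_i·P[i][j]:
  π_0 = 1/4·π_0 + 1/8·π_1 + 3/8·π_2 + 3/8·π_3
  π_1 = 1/4·π_0 + 1/4·π_1 + 1/4·π_2 + 1/4·π_3
  π_2 = 1/4·π_0 + 3/8·π_1 + 1/4·π_2 + 1/8·π_3
  normalize: π_0 + π_1 + π_2 + π_3 = 1
Solving the linear system gives exactly π = [5/18, 1/4, 16/63, 55/252].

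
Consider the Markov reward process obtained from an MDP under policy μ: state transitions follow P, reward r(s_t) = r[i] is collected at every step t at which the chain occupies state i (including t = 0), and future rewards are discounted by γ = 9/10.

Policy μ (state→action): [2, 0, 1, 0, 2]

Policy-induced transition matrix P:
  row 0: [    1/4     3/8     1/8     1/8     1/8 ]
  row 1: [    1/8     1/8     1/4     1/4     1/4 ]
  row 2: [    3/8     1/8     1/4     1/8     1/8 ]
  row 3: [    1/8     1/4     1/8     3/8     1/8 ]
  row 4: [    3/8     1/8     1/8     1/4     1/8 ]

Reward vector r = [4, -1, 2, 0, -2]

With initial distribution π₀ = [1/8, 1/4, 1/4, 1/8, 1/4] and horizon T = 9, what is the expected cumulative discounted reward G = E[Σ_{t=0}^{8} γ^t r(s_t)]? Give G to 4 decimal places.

G = 4.3984

t=0: π = [0.1250, 0.2500, 0.2500, 0.1250, 0.2500], E[r] = 0.2500, γ^t·E[r] = 0.250000, running G = 0.250000
t=1: π = [0.2656, 0.1719, 0.1875, 0.2188, 0.1563], E[r] = 0.9531, γ^t·E[r] = 0.857813, running G = 1.107813
t=2: π = [0.2441, 0.2188, 0.1699, 0.2207, 0.1465], E[r] = 0.8047, γ^t·E[r] = 0.651797, running G = 1.759609
t=3: π = [0.2346, 0.2136, 0.1736, 0.2258, 0.1523], E[r] = 0.7673, γ^t·E[r] = 0.559386, running G = 2.318996
t=4: π = [0.2358, 0.2119, 0.1734, 0.2272, 0.1517], E[r] = 0.7747, γ^t·E[r] = 0.508313, running G = 2.827309
t=5: π = [0.2358, 0.2124, 0.1732, 0.2272, 0.1515], E[r] = 0.7740, γ^t·E[r] = 0.457043, running G = 3.284352
t=6: π = [0.2356, 0.2123, 0.1732, 0.2273, 0.1515], E[r] = 0.7735, γ^t·E[r] = 0.411053, running G = 3.695405
t=7: π = [0.2356, 0.2123, 0.1732, 0.2273, 0.1515], E[r] = 0.7735, γ^t·E[r] = 0.369975, running G = 4.065380
t=8: π = [0.2356, 0.2123, 0.1732, 0.2273, 0.1515], E[r] = 0.7735, γ^t·E[r] = 0.332979, running G = 4.398358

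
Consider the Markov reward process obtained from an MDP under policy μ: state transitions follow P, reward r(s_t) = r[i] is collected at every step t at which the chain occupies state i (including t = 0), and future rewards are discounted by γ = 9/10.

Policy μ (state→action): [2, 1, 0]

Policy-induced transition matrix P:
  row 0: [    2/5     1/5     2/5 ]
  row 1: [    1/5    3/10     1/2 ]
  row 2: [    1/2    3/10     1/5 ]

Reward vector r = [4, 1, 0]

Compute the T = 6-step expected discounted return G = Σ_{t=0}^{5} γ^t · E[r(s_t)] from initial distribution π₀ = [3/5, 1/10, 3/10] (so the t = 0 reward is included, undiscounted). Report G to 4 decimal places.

t=0: π = [0.6000, 0.1000, 0.3000], E[r] = 2.5000, γ^t·E[r] = 2.500000, running G = 2.500000
t=1: π = [0.4100, 0.2400, 0.3500], E[r] = 1.8800, γ^t·E[r] = 1.692000, running G = 4.192000
t=2: π = [0.3870, 0.2590, 0.3540], E[r] = 1.8070, γ^t·E[r] = 1.463670, running G = 5.655670
t=3: π = [0.3836, 0.2613, 0.3551], E[r] = 1.7957, γ^t·E[r] = 1.309065, running G = 6.964735
t=4: π = [0.3833, 0.2616, 0.3551], E[r] = 1.7946, γ^t·E[r] = 1.177463, running G = 8.142199
t=5: π = [0.3832, 0.2617, 0.3551], E[r] = 1.7944, γ^t·E[r] = 1.059579, running G = 9.201778

G = 9.2018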